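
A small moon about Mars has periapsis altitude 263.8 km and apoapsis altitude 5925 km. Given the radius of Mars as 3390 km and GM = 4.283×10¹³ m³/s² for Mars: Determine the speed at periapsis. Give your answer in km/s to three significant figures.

r_p = 3390 + 263.8 = 3653.8 km = 3.6538×10⁶ m.
r_a = 3390 + 5925 = 9315.0 km = 9.3150×10⁶ m.
Semi-major axis a = (r_p + r_a)/2 = 6484.4 km = 6.484×10⁶ m.
Vis-viva: v² = μ(2/r − 1/a) = 4.283×10¹³ × (5.474×10⁻⁷ − 1.542×10⁻⁷) = 1.684×10⁷ m²/s².
v = 4104 m/s = 4.104 km/s.

v ≈ 4.10 km/s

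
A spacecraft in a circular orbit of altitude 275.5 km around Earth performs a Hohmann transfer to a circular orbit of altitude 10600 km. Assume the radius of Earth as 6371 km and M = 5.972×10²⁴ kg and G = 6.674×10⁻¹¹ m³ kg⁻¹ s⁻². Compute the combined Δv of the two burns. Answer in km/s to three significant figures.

Δv_total ≈ 2.75 km/s

μ = GM = 6.674×10⁻¹¹ × 5.972×10²⁴ = 3.986×10¹⁴ m³/s².
r₁ = 6371 + 275.5 = 6646.5 km = 6.6465×10⁶ m.
r₂ = 6371 + 10600 = 16971 km = 1.6971×10⁷ m.
Transfer ellipse a_t = (r₁ + r₂)/2 = 1.181×10⁷ m.
At r₁: circular v_c1 = √(μ/r₁) = 7744 m/s; transfer-perigee v_p = √[μ(2/r₁ − 1/a_t)] = 9283 m/s.
Δv₁ = v_p − v_c1 = 1540 m/s.
At r₂: circular v_c2 = √(μ/r₂) = 4846 m/s; transfer-apogee v_a = √[μ(2/r₂ − 1/a_t)] = 3636 m/s.
Δv₂ = v_c2 − v_a = 1210 m/s.
Total Δv = Δv₁ + Δv₂ = 2750 m/s = 2.750 km/s.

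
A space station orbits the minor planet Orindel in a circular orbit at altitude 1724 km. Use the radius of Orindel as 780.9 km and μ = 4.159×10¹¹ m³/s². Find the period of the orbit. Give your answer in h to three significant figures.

r = 780.9 + 1724 = 2504.9 km = 2.5049×10⁶ m.
Kepler's third law: T = 2π√(r³/μ) = 2π√((2.505×10⁶)³ / 4.159×10¹¹).
r³/μ = 3.779×10⁷ s², so T = 2π × 6.147×10³ = 3.863×10⁴ s.
Converting: 3.863×10⁴ s ÷ 3600 = 10.73 h.

T ≈ 10.7 h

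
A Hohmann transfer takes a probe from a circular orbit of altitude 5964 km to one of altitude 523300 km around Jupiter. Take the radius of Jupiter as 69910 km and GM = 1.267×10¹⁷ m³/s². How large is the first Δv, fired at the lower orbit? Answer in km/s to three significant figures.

r₁ = 69910 + 5964 = 75874 km = 7.5874×10⁷ m.
r₂ = 69910 + 523300 = 593210 km = 5.9321×10⁸ m.
Transfer ellipse a_t = (r₁ + r₂)/2 = 3.345×10⁸ m.
At r₁: circular v_c1 = √(μ/r₁) = 40860 m/s; transfer-perijove v_p = √[μ(2/r₁ − 1/a_t)] = 54420 m/s.
Δv₁ = v_p − v_c1 = 13550 m/s.
= 13.55 km/s.

Δv ≈ 13.6 km/s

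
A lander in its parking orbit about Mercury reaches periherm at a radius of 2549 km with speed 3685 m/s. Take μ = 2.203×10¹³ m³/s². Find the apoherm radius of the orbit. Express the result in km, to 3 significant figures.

apoherm radius ≈ 9340 km

r_p = 2.549×10⁶ m.
Specific energy ε = v²/2 − μ/r = -1.853×10⁶ J/kg, so a = −μ/(2ε) = 5.944×10⁶ m.
The apsides satisfy r_p + r_a = 2a, so the apoherm radius is 2a − r_p = 9.340×10⁶ m = 9339.9 km.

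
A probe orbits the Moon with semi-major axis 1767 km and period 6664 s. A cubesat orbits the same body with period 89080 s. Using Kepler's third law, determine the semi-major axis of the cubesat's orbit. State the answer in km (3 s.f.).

Kepler's third law: a³ ∝ T², so a₂ = a₁ (T₂/T₁)^(2/3).
T₂/T₁ = 13.37, (T₂/T₁)^(2/3) = 5.632.
a₂ = 1767 × 5.632 = 9953 km.

a₂ ≈ 9950 km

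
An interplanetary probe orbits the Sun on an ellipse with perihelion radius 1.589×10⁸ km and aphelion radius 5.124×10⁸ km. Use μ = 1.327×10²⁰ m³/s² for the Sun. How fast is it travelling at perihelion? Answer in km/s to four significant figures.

Semi-major axis a = (r_p + r_a)/2 = 3.3565×10⁸ km = 3.356×10¹¹ m.
Vis-viva: v² = μ(2/r − 1/a) = 1.327×10²⁰ × (1.259×10⁻¹¹ − 2.979×10⁻¹²) = 1.275×10⁹ m²/s².
v = 35710 m/s = 35.71 km/s.

v ≈ 35.71 km/s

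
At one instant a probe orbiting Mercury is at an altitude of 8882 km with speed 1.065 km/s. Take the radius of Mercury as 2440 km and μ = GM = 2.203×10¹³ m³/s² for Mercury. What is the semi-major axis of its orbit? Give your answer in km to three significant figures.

r = 2440 + 8882 = 11322 km = 1.132×10⁷ m.
Specific orbital energy ε = v²/2 − μ/r = (1065)²/2 − 2.203×10¹³/1.132×10⁷ = -1.379×10⁶ J/kg.
Since ε = −μ/(2a), a = −μ/(2ε) = 7.990×10⁶ m = 7989.7 km.

a ≈ 7990 km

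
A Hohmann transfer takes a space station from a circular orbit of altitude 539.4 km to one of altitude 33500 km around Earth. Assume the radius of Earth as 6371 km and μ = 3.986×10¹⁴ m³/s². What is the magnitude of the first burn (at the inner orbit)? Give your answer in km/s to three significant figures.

r₁ = 6371 + 539.4 = 6910.4 km = 6.9104×10⁶ m.
r₂ = 6371 + 33500 = 39871 km = 3.9871×10⁷ m.
Transfer ellipse a_t = (r₁ + r₂)/2 = 2.339×10⁷ m.
At r₁: circular v_c1 = √(μ/r₁) = 7595 m/s; transfer-perigee v_p = √[μ(2/r₁ − 1/a_t)] = 9916 m/s.
Δv₁ = v_p − v_c1 = 2321 m/s.
= 2.321 km/s.

Δv ≈ 2.32 km/s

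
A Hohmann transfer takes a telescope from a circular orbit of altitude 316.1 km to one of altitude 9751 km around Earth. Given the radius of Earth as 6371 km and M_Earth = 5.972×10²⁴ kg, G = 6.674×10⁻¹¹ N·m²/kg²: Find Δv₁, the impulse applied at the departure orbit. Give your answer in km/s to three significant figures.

Δv ≈ 1.46 km/s

μ = GM = 6.674×10⁻¹¹ × 5.972×10²⁴ = 3.986×10¹⁴ m³/s².
r₁ = 6371 + 316.1 = 6687.1 km = 6.6871×10⁶ m.
r₂ = 6371 + 9751 = 16122 km = 1.6122×10⁷ m.
Transfer ellipse a_t = (r₁ + r₂)/2 = 1.140×10⁷ m.
At r₁: circular v_c1 = √(μ/r₁) = 7720 m/s; transfer-perigee v_p = √[μ(2/r₁ − 1/a_t)] = 9179 m/s.
Δv₁ = v_p − v_c1 = 1459 m/s.
= 1.459 km/s.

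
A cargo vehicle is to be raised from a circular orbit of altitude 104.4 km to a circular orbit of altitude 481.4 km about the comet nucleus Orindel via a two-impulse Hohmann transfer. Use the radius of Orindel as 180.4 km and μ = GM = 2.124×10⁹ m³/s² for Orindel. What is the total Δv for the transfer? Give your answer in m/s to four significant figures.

Δv_total ≈ 28.47 m/s

r₁ = 180.4 + 104.4 = 284.80 km = 2.8480×10⁵ m.
r₂ = 180.4 + 481.4 = 661.80 km = 6.6180×10⁵ m.
Transfer ellipse a_t = (r₁ + r₂)/2 = 4.733×10⁵ m.
At r₁: circular v_c1 = √(μ/r₁) = 86.36 m/s; transfer-periapsis v_p = √[μ(2/r₁ − 1/a_t)] = 102.1 m/s.
Δv₁ = v_p − v_c1 = 15.76 m/s.
At r₂: circular v_c2 = √(μ/r₂) = 56.65 m/s; transfer-apoapsis v_a = √[μ(2/r₂ − 1/a_t)] = 43.95 m/s.
Δv₂ = v_c2 − v_a = 12.71 m/s.
Total Δv = Δv₁ + Δv₂ = 28.47 m/s.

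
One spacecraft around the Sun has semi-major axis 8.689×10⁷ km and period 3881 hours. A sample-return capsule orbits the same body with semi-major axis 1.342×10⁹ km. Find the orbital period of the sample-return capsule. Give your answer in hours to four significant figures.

Kepler's third law: T² ∝ a³, so T₂ = T₁ (a₂/a₁)^(3/2).
a₂/a₁ = 15.44, (a₂/a₁)^(3/2) = 60.70.
T₂ = 3881 × 60.70 = 2.356×10⁵ hours.

T₂ ≈ 2.356×10⁵ hours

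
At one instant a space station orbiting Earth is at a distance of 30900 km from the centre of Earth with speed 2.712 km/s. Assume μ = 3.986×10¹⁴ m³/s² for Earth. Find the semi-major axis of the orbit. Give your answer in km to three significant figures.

r = 3.090×10⁷ m.
Specific orbital energy ε = v²/2 − μ/r = (2712)²/2 − 3.986×10¹⁴/3.090×10⁷ = -9.222×10⁶ J/kg.
Since ε = −μ/(2a), a = −μ/(2ε) = 2.161×10⁷ m = 21611 km.

a ≈ 21600 km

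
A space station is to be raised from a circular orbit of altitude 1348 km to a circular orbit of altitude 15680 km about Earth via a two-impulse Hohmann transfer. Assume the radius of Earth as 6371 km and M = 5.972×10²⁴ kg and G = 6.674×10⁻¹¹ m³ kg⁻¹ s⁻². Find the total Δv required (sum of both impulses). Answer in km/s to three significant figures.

μ = GM = 6.674×10⁻¹¹ × 5.972×10²⁴ = 3.986×10¹⁴ m³/s².
r₁ = 6371 + 1348 = 7719.0 km = 7.7190×10⁶ m.
r₂ = 6371 + 15680 = 22051 km = 2.2051×10⁷ m.
Transfer ellipse a_t = (r₁ + r₂)/2 = 1.488×10⁷ m.
At r₁: circular v_c1 = √(μ/r₁) = 7186 m/s; transfer-perigee v_p = √[μ(2/r₁ − 1/a_t)] = 8746 m/s.
Δv₁ = v_p − v_c1 = 1560 m/s.
At r₂: circular v_c2 = √(μ/r₂) = 4251 m/s; transfer-apogee v_a = √[μ(2/r₂ − 1/a_t)] = 3062 m/s.
Δv₂ = v_c2 − v_a = 1190 m/s.
Total Δv = Δv₁ + Δv₂ = 2750 m/s = 2.750 km/s.

Δv_total ≈ 2.75 km/s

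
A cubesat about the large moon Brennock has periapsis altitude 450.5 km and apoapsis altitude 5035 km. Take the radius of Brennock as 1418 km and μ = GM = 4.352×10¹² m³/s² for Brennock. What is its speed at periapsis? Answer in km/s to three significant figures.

r_p = 1418 + 450.5 = 1868.5 km = 1.8685×10⁶ m.
r_a = 1418 + 5035 = 6453.0 km = 6.4530×10⁶ m.
Semi-major axis a = (r_p + r_a)/2 = 4160.8 km = 4.161×10⁶ m.
Vis-viva: v² = μ(2/r − 1/a) = 4.352×10¹² × (1.070×10⁻⁶ − 2.403×10⁻⁷) = 3.612×10⁶ m²/s².
v = 1901 m/s = 1.901 km/s.

v ≈ 1.90 km/s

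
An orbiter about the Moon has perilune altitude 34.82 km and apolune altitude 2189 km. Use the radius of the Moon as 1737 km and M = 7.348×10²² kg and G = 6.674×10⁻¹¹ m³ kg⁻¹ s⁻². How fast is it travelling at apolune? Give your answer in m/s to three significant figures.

μ = GM = 6.674×10⁻¹¹ × 7.348×10²² = 4.904×10¹² m³/s².
r_p = 1737 + 34.82 = 1771.8 km = 1.7718×10⁶ m.
r_a = 1737 + 2189 = 3926.0 km = 3.9260×10⁶ m.
Semi-major axis a = (r_p + r_a)/2 = 2848.9 km = 2.849×10⁶ m.
Vis-viva: v² = μ(2/r − 1/a) = 4.904×10¹² × (5.094×10⁻⁷ − 3.510×10⁻⁷) = 7.769×10⁵ m²/s².
v = 881.4 m/s.

v ≈ 881 m/s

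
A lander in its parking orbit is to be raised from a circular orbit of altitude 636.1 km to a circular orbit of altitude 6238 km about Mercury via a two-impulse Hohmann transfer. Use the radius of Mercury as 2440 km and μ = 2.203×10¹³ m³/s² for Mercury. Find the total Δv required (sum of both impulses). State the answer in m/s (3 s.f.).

r₁ = 2440 + 636.1 = 3076.1 km = 3.0761×10⁶ m.
r₂ = 2440 + 6238 = 8678.0 km = 8.6780×10⁶ m.
Transfer ellipse a_t = (r₁ + r₂)/2 = 5.877×10⁶ m.
At r₁: circular v_c1 = √(μ/r₁) = 2676 m/s; transfer-periherm v_p = √[μ(2/r₁ − 1/a_t)] = 3252 m/s.
Δv₁ = v_p − v_c1 = 575.8 m/s.
At r₂: circular v_c2 = √(μ/r₂) = 1593 m/s; transfer-apoherm v_a = √[μ(2/r₂ − 1/a_t)] = 1153 m/s.
Δv₂ = v_c2 − v_a = 440.6 m/s.
Total Δv = Δv₁ + Δv₂ = 1016 m/s.

Δv_total ≈ 1020 m/s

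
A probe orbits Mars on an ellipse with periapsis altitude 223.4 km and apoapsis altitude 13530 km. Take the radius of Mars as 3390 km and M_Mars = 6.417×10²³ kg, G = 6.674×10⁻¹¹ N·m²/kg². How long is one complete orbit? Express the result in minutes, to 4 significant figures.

T ≈ 526.4 minutes

μ = GM = 6.674×10⁻¹¹ × 6.417×10²³ = 4.283×10¹³ m³/s².
r_p = 3390 + 223.4 = 3613.4 km = 3.6134×10⁶ m.
r_a = 3390 + 13530 = 16920 km = 1.6920×10⁷ m.
Semi-major axis a = (r_p + r_a)/2 = (3613.4 + 16920)/2 = 10267 km = 1.027×10⁷ m.
By Kepler's third law T = 2π√(a³/μ) = 2π × 5.027×10³ = 3.158×10⁴ s.
= 526.4 minutes.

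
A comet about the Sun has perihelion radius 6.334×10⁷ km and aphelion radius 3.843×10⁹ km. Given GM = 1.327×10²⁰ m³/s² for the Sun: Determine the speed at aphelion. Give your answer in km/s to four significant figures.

v ≈ 1.058 km/s

Semi-major axis a = (r_p + r_a)/2 = 1.9532×10⁹ km = 1.953×10¹² m.
Vis-viva: v² = μ(2/r − 1/a) = 1.327×10²⁰ × (5.204×10⁻¹³ − 5.120×10⁻¹³) = 1.120×10⁶ m²/s².
v = 1058 m/s = 1.058 km/s.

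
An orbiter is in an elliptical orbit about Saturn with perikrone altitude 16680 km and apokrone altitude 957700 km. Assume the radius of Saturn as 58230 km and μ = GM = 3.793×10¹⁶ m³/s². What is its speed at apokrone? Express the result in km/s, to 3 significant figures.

v ≈ 2.26 km/s

r_p = 58230 + 16680 = 74910 km = 7.4910×10⁷ m.
r_a = 58230 + 957700 = 1015900 km = 1.0159×10⁹ m.
Semi-major axis a = (r_p + r_a)/2 = 5.4542×10⁵ km = 5.454×10⁸ m.
Vis-viva: v² = μ(2/r − 1/a) = 3.793×10¹⁶ × (1.969×10⁻⁹ − 1.833×10⁻⁹) = 5.128×10⁶ m²/s².
v = 2264 m/s = 2.264 km/s.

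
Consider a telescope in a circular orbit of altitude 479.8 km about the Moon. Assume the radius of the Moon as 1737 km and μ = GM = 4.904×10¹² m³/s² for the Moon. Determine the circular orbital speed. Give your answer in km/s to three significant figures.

r = 1737 + 479.8 = 2216.8 km = 2.2168×10⁶ m.
For a circular orbit v = √(μ/r) = √(4.904×10¹² / 2.217×10⁶) = √(2.212×10⁶) = 1487 m/s.
That is 1.487 km/s.

v ≈ 1.49 km/s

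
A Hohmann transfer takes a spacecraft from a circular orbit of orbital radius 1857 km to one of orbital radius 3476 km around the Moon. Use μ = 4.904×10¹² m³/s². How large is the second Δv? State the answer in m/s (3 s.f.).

Δv ≈ 197 m/s

r₁ = 1857 km = 1.857×10⁶ m.
r₂ = 3476 km = 3.476×10⁶ m.
Transfer ellipse a_t = (r₁ + r₂)/2 = 2.666×10⁶ m.
At r₁: circular v_c1 = √(μ/r₁) = 1625 m/s; transfer-perilune v_p = √[μ(2/r₁ − 1/a_t)] = 1855 m/s.
At r₂: circular v_c2 = √(μ/r₂) = 1188 m/s; transfer-apolune v_a = √[μ(2/r₂ − 1/a_t)] = 991.2 m/s.
Δv₂ = v_c2 − v_a = 196.6 m/s.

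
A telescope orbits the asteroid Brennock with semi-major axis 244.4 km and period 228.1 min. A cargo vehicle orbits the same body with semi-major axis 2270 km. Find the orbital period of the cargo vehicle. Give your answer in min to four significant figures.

T₂ ≈ 6457 min

Kepler's third law: T² ∝ a³, so T₂ = T₁ (a₂/a₁)^(3/2).
a₂/a₁ = 9.288, (a₂/a₁)^(3/2) = 28.31.
T₂ = 228.1 × 28.31 = 6457 min.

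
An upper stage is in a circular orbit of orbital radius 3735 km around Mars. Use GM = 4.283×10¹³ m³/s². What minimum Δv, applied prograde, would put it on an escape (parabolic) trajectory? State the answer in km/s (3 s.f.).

r = 3735 km = 3.735×10⁶ m.
Circular speed v_c = √(μ/r) = 3386 m/s.
Escape speed v_esc = √(2μ/r) = √2 × v_c = 4789 m/s.
Δv = v_esc − v_c = 1403 m/s = 1.403 km/s.

Δv ≈ 1.40 km/s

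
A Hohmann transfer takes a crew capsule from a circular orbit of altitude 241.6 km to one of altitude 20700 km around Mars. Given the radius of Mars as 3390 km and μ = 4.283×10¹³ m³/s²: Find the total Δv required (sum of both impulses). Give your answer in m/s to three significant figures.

Δv_total ≈ 1740 m/s

r₁ = 3390 + 241.6 = 3631.6 km = 3.6316×10⁶ m.
r₂ = 3390 + 20700 = 24090 km = 2.4090×10⁷ m.
Transfer ellipse a_t = (r₁ + r₂)/2 = 1.386×10⁷ m.
At r₁: circular v_c1 = √(μ/r₁) = 3434 m/s; transfer-periapsis v_p = √[μ(2/r₁ − 1/a_t)] = 4527 m/s.
Δv₁ = v_p − v_c1 = 1093 m/s.
At r₂: circular v_c2 = √(μ/r₂) = 1333 m/s; transfer-apoapsis v_a = √[μ(2/r₂ − 1/a_t)] = 682.5 m/s.
Δv₂ = v_c2 − v_a = 650.9 m/s.
Total Δv = Δv₁ + Δv₂ = 1744 m/s.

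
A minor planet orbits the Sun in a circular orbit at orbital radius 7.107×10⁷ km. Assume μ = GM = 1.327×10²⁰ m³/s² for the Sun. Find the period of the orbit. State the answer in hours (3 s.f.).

r = 7.107×10⁷ km = 7.107×10¹⁰ m.
Kepler's third law: T = 2π√(r³/μ) = 2π√((7.107×10¹⁰)³ / 1.327×10²⁰).
r³/μ = 2.705×10¹² s², so T = 2π × 1.645×10⁶ = 1.033×10⁷ s.
Converting: 1.033×10⁷ s ÷ 3600 = 2871 hours.

T ≈ 2870 hours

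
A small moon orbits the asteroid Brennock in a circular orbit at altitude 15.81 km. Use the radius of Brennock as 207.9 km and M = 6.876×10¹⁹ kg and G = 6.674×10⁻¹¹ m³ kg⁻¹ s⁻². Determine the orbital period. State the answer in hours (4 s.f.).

μ = GM = 6.674×10⁻¹¹ × 6.876×10¹⁹ = 4.589×10⁹ m³/s².
r = 207.9 + 15.81 = 223.71 km = 2.2371×10⁵ m.
Kepler's third law: T = 2π√(r³/μ) = 2π√((2.237×10⁵)³ / 4.589×10⁹).
r³/μ = 2.440×10⁶ s², so T = 2π × 1.562×10³ = 9.814×10³ s.
Converting: 9.814×10³ s ÷ 3600 = 2.726 hours.

T ≈ 2.726 hours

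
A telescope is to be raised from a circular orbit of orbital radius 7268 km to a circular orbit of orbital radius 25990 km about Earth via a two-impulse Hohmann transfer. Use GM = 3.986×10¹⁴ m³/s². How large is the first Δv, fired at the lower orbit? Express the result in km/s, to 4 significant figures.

r₁ = 7268 km = 7.268×10⁶ m.
r₂ = 25990 km = 2.599×10⁷ m.
Transfer ellipse a_t = (r₁ + r₂)/2 = 1.663×10⁷ m.
At r₁: circular v_c1 = √(μ/r₁) = 7406 m/s; transfer-perigee v_p = √[μ(2/r₁ − 1/a_t)] = 9258 m/s.
Δv₁ = v_p − v_c1 = 1853 m/s.
= 1.853 km/s.

Δv ≈ 1.853 km/s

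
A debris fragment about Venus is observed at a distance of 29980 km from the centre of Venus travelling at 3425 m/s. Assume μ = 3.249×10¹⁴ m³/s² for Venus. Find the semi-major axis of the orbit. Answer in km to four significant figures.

a ≈ 32670 km

r = 2.998×10⁷ m.
Vis-viva rearranged: 1/a = 2/r − v²/μ = 6.671×10⁻⁸ − 3.611×10⁻⁸ = 3.061×10⁻⁸ m⁻¹.
a = 3.267×10⁷ m = 32674 km.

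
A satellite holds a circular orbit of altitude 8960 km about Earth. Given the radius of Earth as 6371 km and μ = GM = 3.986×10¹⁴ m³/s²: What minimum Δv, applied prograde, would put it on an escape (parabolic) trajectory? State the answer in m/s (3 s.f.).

r = 6371 + 8960 = 15331 km = 1.5331×10⁷ m.
Circular speed v_c = √(μ/r) = 5099 m/s.
Escape speed v_esc = √(2μ/r) = √2 × v_c = 7211 m/s.
Δv = v_esc − v_c = 2112 m/s.

Δv ≈ 2110 m/s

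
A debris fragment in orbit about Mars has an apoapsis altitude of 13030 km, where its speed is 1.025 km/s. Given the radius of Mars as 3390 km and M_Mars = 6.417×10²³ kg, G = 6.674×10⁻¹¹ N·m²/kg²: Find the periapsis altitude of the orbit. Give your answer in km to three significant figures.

periapsis altitude ≈ 751 km

μ = GM = 6.674×10⁻¹¹ × 6.417×10²³ = 4.283×10¹³ m³/s².
r_a = 3390 + 13030 = 16420 km = 1.642×10⁷ m.
Specific energy ε = v²/2 − μ/r = -2.083×10⁶ J/kg, so a = −μ/(2ε) = 1.028×10⁷ m.
The apsides satisfy r_p + r_a = 2a, so the periapsis radius is 2a − r_a = 4.141×10⁶ m = 4141.1 km.
Periapsis altitude = 4141.1 − 3390 = 751.14 km.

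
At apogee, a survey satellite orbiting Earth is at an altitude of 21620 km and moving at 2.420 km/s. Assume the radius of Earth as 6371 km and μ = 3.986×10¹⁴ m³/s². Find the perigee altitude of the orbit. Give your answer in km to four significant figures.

perigee altitude ≈ 874.6 km

r_a = 6371 + 21620 = 27991 km = 2.799×10⁷ m.
Specific energy ε = v²/2 − μ/r = -1.131×10⁷ J/kg, so a = −μ/(2ε) = 1.762×10⁷ m.
The apsides satisfy r_p + r_a = 2a, so the perigee radius is 2a − r_a = 7.246×10⁶ m = 7245.6 km.
Perigee altitude = 7245.6 − 6371 = 874.63 km.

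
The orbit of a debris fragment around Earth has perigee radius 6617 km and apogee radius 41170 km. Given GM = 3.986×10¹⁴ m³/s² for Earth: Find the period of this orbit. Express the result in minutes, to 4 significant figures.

T ≈ 612.6 minutes

Semi-major axis a = (r_p + r_a)/2 = (6617.0 + 41170)/2 = 23894 km = 2.389×10⁷ m.
By Kepler's third law T = 2π√(a³/μ) = 2π × 5.850×10³ = 3.676×10⁴ s.
= 612.6 minutes.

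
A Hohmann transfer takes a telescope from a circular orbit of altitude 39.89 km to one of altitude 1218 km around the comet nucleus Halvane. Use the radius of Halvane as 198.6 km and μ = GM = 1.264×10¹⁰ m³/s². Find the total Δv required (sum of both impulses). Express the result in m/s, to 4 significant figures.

r₁ = 198.6 + 39.89 = 238.49 km = 2.3849×10⁵ m.
r₂ = 198.6 + 1218 = 1416.6 km = 1.4166×10⁶ m.
Transfer ellipse a_t = (r₁ + r₂)/2 = 8.275×10⁵ m.
At r₁: circular v_c1 = √(μ/r₁) = 230.2 m/s; transfer-periapsis v_p = √[μ(2/r₁ − 1/a_t)] = 301.2 m/s.
Δv₁ = v_p − v_c1 = 70.99 m/s.
At r₂: circular v_c2 = √(μ/r₂) = 94.46 m/s; transfer-apoapsis v_a = √[μ(2/r₂ − 1/a_t)] = 50.71 m/s.
Δv₂ = v_c2 − v_a = 43.75 m/s.
Total Δv = Δv₁ + Δv₂ = 114.7 m/s.

Δv_total ≈ 114.7 m/s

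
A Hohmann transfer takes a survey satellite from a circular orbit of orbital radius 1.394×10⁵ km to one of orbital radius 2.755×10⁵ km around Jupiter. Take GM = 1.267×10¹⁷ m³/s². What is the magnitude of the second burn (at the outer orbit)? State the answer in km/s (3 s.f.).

r₁ = 1.394×10⁵ km = 1.394×10⁸ m.
r₂ = 2.755×10⁵ km = 2.755×10⁸ m.
Transfer ellipse a_t = (r₁ + r₂)/2 = 2.074×10⁸ m.
At r₁: circular v_c1 = √(μ/r₁) = 30150 m/s; transfer-perijove v_p = √[μ(2/r₁ − 1/a_t)] = 34740 m/s.
At r₂: circular v_c2 = √(μ/r₂) = 21450 m/s; transfer-apojove v_a = √[μ(2/r₂ − 1/a_t)] = 17580 m/s.
Δv₂ = v_c2 − v_a = 3866 m/s.
= 3.866 km/s.

Δv ≈ 3.87 km/s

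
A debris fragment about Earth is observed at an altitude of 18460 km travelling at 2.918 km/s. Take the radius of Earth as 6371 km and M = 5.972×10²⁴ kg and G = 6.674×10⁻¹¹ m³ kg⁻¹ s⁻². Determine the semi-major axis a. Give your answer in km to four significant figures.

μ = GM = 6.674×10⁻¹¹ × 5.972×10²⁴ = 3.986×10¹⁴ m³/s².
r = 6371 + 18460 = 24831 km = 2.483×10⁷ m.
Specific orbital energy ε = v²/2 − μ/r = (2918)²/2 − 3.986×10¹⁴/2.483×10⁷ = -1.179×10⁷ J/kg.
Since ε = −μ/(2a), a = −μ/(2ε) = 1.690×10⁷ m = 16897 km.

a ≈ 16900 km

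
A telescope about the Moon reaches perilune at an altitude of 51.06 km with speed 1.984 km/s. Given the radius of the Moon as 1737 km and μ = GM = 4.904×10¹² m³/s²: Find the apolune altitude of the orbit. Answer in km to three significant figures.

apolune altitude ≈ 2810 km

r_p = 1737 + 51.06 = 1788.1 km = 1.788×10⁶ m.
Specific energy ε = v²/2 − μ/r = -7.745×10⁵ J/kg, so a = −μ/(2ε) = 3.166×10⁶ m.
The apsides satisfy r_p + r_a = 2a, so the apolune radius is 2a − r_p = 4.544×10⁶ m = 4543.7 km.
Apolune altitude = 4543.7 − 1737 = 2806.7 km.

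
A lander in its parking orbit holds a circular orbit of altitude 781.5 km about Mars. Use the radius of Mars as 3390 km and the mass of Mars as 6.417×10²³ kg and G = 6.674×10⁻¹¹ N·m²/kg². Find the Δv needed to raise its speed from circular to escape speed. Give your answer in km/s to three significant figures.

μ = GM = 6.674×10⁻¹¹ × 6.417×10²³ = 4.283×10¹³ m³/s².
r = 3390 + 781.5 = 4171.5 km = 4.1715×10⁶ m.
Circular speed v_c = √(μ/r) = 3204 m/s.
Escape speed v_esc = √(2μ/r) = √2 × v_c = 4531 m/s.
Δv = v_esc − v_c = 1327 m/s = 1.327 km/s.

Δv ≈ 1.33 km/s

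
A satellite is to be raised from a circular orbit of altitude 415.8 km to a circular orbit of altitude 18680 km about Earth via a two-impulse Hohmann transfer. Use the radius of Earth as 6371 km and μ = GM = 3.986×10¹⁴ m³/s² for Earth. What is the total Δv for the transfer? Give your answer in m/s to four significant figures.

r₁ = 6371 + 415.8 = 6786.8 km = 6.7868×10⁶ m.
r₂ = 6371 + 18680 = 25051 km = 2.5051×10⁷ m.
Transfer ellipse a_t = (r₁ + r₂)/2 = 1.592×10⁷ m.
At r₁: circular v_c1 = √(μ/r₁) = 7664 m/s; transfer-perigee v_p = √[μ(2/r₁ − 1/a_t)] = 9614 m/s.
Δv₁ = v_p − v_c1 = 1950 m/s.
At r₂: circular v_c2 = √(μ/r₂) = 3989 m/s; transfer-apogee v_a = √[μ(2/r₂ − 1/a_t)] = 2605 m/s.
Δv₂ = v_c2 − v_a = 1384 m/s.
Total Δv = Δv₁ + Δv₂ = 3334 m/s.

Δv_total ≈ 3334 m/s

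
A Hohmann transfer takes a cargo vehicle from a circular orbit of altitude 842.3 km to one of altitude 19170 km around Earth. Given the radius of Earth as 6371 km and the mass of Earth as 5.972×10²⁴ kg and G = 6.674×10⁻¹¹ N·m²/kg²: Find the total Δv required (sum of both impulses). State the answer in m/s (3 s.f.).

μ = GM = 6.674×10⁻¹¹ × 5.972×10²⁴ = 3.986×10¹⁴ m³/s².
r₁ = 6371 + 842.3 = 7213.3 km = 7.2133×10⁶ m.
r₂ = 6371 + 19170 = 25541 km = 2.5541×10⁷ m.
Transfer ellipse a_t = (r₁ + r₂)/2 = 1.638×10⁷ m.
At r₁: circular v_c1 = √(μ/r₁) = 7433 m/s; transfer-perigee v_p = √[μ(2/r₁ − 1/a_t)] = 9283 m/s.
Δv₁ = v_p − v_c1 = 1850 m/s.
At r₂: circular v_c2 = √(μ/r₂) = 3950 m/s; transfer-apogee v_a = √[μ(2/r₂ − 1/a_t)] = 2622 m/s.
Δv₂ = v_c2 − v_a = 1329 m/s.
Total Δv = Δv₁ + Δv₂ = 3178 m/s.

Δv_total ≈ 3180 m/s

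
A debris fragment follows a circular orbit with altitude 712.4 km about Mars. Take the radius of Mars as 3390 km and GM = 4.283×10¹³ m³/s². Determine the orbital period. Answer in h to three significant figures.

T ≈ 2.22 h

r = 3390 + 712.4 = 4102.4 km = 4.1024×10⁶ m.
Kepler's third law: T = 2π√(r³/μ) = 2π√((4.102×10⁶)³ / 4.283×10¹³).
r³/μ = 1.612×10⁶ s², so T = 2π × 1.270×10³ = 7.977×10³ s.
Converting: 7.977×10³ s ÷ 3600 = 2.216 h.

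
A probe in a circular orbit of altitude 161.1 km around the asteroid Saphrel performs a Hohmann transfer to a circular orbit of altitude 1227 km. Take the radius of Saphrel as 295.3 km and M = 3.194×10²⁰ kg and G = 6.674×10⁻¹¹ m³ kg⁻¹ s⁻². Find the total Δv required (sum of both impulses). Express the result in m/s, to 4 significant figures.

Δv_total ≈ 89.92 m/s

μ = GM = 6.674×10⁻¹¹ × 3.194×10²⁰ = 2.132×10¹⁰ m³/s².
r₁ = 295.3 + 161.1 = 456.40 km = 4.5640×10⁵ m.
r₂ = 295.3 + 1227 = 1522.3 km = 1.5223×10⁶ m.
Transfer ellipse a_t = (r₁ + r₂)/2 = 9.894×10⁵ m.
At r₁: circular v_c1 = √(μ/r₁) = 216.1 m/s; transfer-periapsis v_p = √[μ(2/r₁ − 1/a_t)] = 268.1 m/s.
Δv₁ = v_p − v_c1 = 51.96 m/s.
At r₂: circular v_c2 = √(μ/r₂) = 118.3 m/s; transfer-apoapsis v_a = √[μ(2/r₂ − 1/a_t)] = 80.37 m/s.
Δv₂ = v_c2 − v_a = 37.96 m/s.
Total Δv = Δv₁ + Δv₂ = 89.92 m/s.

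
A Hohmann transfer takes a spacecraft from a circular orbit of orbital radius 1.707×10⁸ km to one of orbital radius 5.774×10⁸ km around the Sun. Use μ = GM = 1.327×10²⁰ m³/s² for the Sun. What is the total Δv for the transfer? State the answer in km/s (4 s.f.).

r₁ = 1.707×10⁸ km = 1.707×10¹¹ m.
r₂ = 5.774×10⁸ km = 5.774×10¹¹ m.
Transfer ellipse a_t = (r₁ + r₂)/2 = 3.740×10¹¹ m.
At r₁: circular v_c1 = √(μ/r₁) = 27880 m/s; transfer-perihelion v_p = √[μ(2/r₁ − 1/a_t)] = 34640 m/s.
Δv₁ = v_p − v_c1 = 6759 m/s.
At r₂: circular v_c2 = √(μ/r₂) = 15160 m/s; transfer-aphelion v_a = √[μ(2/r₂ − 1/a_t)] = 10240 m/s.
Δv₂ = v_c2 − v_a = 4919 m/s.
Total Δv = Δv₁ + Δv₂ = 11680 m/s = 11.68 km/s.

Δv_total ≈ 11.68 km/s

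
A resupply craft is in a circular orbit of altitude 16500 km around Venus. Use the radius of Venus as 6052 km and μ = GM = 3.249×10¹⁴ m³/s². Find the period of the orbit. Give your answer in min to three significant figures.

T ≈ 622 min

r = 6052 + 16500 = 22552 km = 2.2552×10⁷ m.
Kepler's third law: T = 2π√(r³/μ) = 2π√((2.255×10⁷)³ / 3.249×10¹⁴).
r³/μ = 3.530×10⁷ s², so T = 2π × 5.942×10³ = 3.733×10⁴ s.
Converting: 3.733×10⁴ s ÷ 60.00 = 622.2 min.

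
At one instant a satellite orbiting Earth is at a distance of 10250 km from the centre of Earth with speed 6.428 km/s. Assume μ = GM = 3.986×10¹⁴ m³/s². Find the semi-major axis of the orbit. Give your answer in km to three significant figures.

r = 1.025×10⁷ m.
Specific orbital energy ε = v²/2 − μ/r = (6428)²/2 − 3.986×10¹⁴/1.025×10⁷ = -1.823×10⁷ J/kg.
Since ε = −μ/(2a), a = −μ/(2ε) = 1.093×10⁷ m = 10934 km.

a ≈ 10900 km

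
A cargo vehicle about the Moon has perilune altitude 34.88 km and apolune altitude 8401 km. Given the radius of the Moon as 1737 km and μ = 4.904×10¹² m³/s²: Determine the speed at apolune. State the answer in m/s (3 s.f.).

r_p = 1737 + 34.88 = 1771.9 km = 1.7719×10⁶ m.
r_a = 1737 + 8401 = 10138 km = 1.0138×10⁷ m.
Semi-major axis a = (r_p + r_a)/2 = 5954.9 km = 5.955×10⁶ m.
Vis-viva: v² = μ(2/r − 1/a) = 4.904×10¹² × (1.973×10⁻⁷ − 1.679×10⁻⁷) = 1.439×10⁵ m²/s².
v = 379.4 m/s.

v ≈ 379 m/s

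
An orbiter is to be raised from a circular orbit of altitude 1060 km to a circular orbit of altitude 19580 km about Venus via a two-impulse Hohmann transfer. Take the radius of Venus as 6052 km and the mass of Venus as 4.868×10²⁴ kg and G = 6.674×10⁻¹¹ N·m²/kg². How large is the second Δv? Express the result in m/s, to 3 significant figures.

Δv ≈ 1210 m/s

μ = GM = 6.674×10⁻¹¹ × 4.868×10²⁴ = 3.249×10¹⁴ m³/s².
r₁ = 6052 + 1060 = 7112.0 km = 7.1120×10⁶ m.
r₂ = 6052 + 19580 = 25632 km = 2.5632×10⁷ m.
Transfer ellipse a_t = (r₁ + r₂)/2 = 1.637×10⁷ m.
At r₁: circular v_c1 = √(μ/r₁) = 6759 m/s; transfer-periapsis v_p = √[μ(2/r₁ − 1/a_t)] = 8457 m/s.
At r₂: circular v_c2 = √(μ/r₂) = 3560 m/s; transfer-apoapsis v_a = √[μ(2/r₂ − 1/a_t)] = 2347 m/s.
Δv₂ = v_c2 − v_a = 1214 m/s.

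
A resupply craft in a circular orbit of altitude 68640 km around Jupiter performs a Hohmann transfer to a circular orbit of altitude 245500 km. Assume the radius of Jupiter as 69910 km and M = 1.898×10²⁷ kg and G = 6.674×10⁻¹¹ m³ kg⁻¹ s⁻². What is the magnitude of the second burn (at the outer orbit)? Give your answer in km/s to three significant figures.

Δv ≈ 4.38 km/s

μ = GM = 6.674×10⁻¹¹ × 1.898×10²⁷ = 1.267×10¹⁷ m³/s².
r₁ = 69910 + 68640 = 138550 km = 1.3855×10⁸ m.
r₂ = 69910 + 245500 = 315410 km = 3.1541×10⁸ m.
Transfer ellipse a_t = (r₁ + r₂)/2 = 2.270×10⁸ m.
At r₁: circular v_c1 = √(μ/r₁) = 30240 m/s; transfer-perijove v_p = √[μ(2/r₁ − 1/a_t)] = 35640 m/s.
At r₂: circular v_c2 = √(μ/r₂) = 20040 m/s; transfer-apojove v_a = √[μ(2/r₂ − 1/a_t)] = 15660 m/s.
Δv₂ = v_c2 − v_a = 4383 m/s.
= 4.383 km/s.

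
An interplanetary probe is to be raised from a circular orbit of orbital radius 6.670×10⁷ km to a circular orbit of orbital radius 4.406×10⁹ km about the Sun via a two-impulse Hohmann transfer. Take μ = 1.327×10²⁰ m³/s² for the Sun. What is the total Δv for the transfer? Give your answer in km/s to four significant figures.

Δv_total ≈ 22.54 km/s

r₁ = 6.670×10⁷ km = 6.670×10¹⁰ m.
r₂ = 4.406×10⁹ km = 4.406×10¹² m.
Transfer ellipse a_t = (r₁ + r₂)/2 = 2.236×10¹² m.
At r₁: circular v_c1 = √(μ/r₁) = 44600 m/s; transfer-perihelion v_p = √[μ(2/r₁ − 1/a_t)] = 62610 m/s.
Δv₁ = v_p − v_c1 = 18000 m/s.
At r₂: circular v_c2 = √(μ/r₂) = 5488 m/s; transfer-aphelion v_a = √[μ(2/r₂ − 1/a_t)] = 947.8 m/s.
Δv₂ = v_c2 − v_a = 4540 m/s.
Total Δv = Δv₁ + Δv₂ = 22540 m/s = 22.54 km/s.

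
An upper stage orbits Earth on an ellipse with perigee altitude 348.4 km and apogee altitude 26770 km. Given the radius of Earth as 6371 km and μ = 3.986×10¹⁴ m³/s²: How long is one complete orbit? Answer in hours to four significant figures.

T ≈ 7.778 hours

r_p = 6371 + 348.4 = 6719.4 km = 6.7194×10⁶ m.
r_a = 6371 + 26770 = 33141 km = 3.3141×10⁷ m.
Semi-major axis a = (r_p + r_a)/2 = (6719.4 + 33141)/2 = 19930 km = 1.993×10⁷ m.
By Kepler's third law T = 2π√(a³/μ) = 2π × 4.457×10³ = 2.800×10⁴ s.
= 7.778 hours.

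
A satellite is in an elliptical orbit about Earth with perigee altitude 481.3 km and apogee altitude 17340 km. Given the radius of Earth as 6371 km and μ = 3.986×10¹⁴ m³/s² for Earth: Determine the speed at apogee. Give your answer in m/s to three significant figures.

v ≈ 2750 m/s

r_p = 6371 + 481.3 = 6852.3 km = 6.8523×10⁶ m.
r_a = 6371 + 17340 = 23711 km = 2.3711×10⁷ m.
Semi-major axis a = (r_p + r_a)/2 = 15282 km = 1.528×10⁷ m.
Vis-viva: v² = μ(2/r − 1/a) = 3.986×10¹⁴ × (8.435×10⁻⁸ − 6.544×10⁻⁸) = 7.538×10⁶ m²/s².
v = 2746 m/s.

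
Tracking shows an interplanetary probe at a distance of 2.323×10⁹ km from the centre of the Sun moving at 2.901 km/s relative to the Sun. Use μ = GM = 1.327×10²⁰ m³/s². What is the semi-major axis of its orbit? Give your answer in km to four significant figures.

a ≈ 1.254×10⁹ km

r = 2.323×10¹² m.
Vis-viva rearranged: 1/a = 2/r − v²/μ = 8.610×10⁻¹³ − 6.342×10⁻¹⁴ = 7.975×10⁻¹³ m⁻¹.
a = 1.254×10¹² m = 1.2539×10⁹ km.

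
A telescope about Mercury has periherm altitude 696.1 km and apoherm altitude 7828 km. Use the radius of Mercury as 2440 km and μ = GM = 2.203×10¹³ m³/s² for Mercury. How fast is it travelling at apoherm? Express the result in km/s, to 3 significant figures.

v ≈ 1.00 km/s

r_p = 2440 + 696.1 = 3136.1 km = 3.1361×10⁶ m.
r_a = 2440 + 7828 = 10268 km = 1.0268×10⁷ m.
Semi-major axis a = (r_p + r_a)/2 = 6702.1 km = 6.702×10⁶ m.
Vis-viva: v² = μ(2/r − 1/a) = 2.203×10¹³ × (1.948×10⁻⁷ − 1.492×10⁻⁷) = 1.004×10⁶ m²/s².
v = 1002 m/s = 1.002 km/s.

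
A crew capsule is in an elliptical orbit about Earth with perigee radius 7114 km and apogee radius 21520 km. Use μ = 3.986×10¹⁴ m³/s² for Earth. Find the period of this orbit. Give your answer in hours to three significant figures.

T ≈ 4.74 hours

Semi-major axis a = (r_p + r_a)/2 = (7114.0 + 21520)/2 = 14317 km = 1.432×10⁷ m.
By Kepler's third law T = 2π√(a³/μ) = 2π × 2.713×10³ = 1.705×10⁴ s.
= 4.736 hours.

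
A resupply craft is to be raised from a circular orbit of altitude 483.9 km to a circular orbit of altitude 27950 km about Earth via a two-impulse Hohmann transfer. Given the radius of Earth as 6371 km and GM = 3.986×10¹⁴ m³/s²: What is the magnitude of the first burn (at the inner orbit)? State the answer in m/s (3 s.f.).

r₁ = 6371 + 483.9 = 6854.9 km = 6.8549×10⁶ m.
r₂ = 6371 + 27950 = 34321 km = 3.4321×10⁷ m.
Transfer ellipse a_t = (r₁ + r₂)/2 = 2.059×10⁷ m.
At r₁: circular v_c1 = √(μ/r₁) = 7625 m/s; transfer-perigee v_p = √[μ(2/r₁ − 1/a_t)] = 9846 m/s.
Δv₁ = v_p − v_c1 = 2220 m/s.

Δv ≈ 2220 m/s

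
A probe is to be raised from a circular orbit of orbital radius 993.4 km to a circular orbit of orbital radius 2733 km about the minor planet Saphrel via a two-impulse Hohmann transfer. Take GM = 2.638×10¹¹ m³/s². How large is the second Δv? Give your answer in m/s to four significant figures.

r₁ = 993.4 km = 9.934×10⁵ m.
r₂ = 2733 km = 2.733×10⁶ m.
Transfer ellipse a_t = (r₁ + r₂)/2 = 1.863×10⁶ m.
At r₁: circular v_c1 = √(μ/r₁) = 515.3 m/s; transfer-periapsis v_p = √[μ(2/r₁ − 1/a_t)] = 624.1 m/s.
At r₂: circular v_c2 = √(μ/r₂) = 310.7 m/s; transfer-apoapsis v_a = √[μ(2/r₂ − 1/a_t)] = 226.9 m/s.
Δv₂ = v_c2 − v_a = 83.83 m/s.

Δv ≈ 83.83 m/s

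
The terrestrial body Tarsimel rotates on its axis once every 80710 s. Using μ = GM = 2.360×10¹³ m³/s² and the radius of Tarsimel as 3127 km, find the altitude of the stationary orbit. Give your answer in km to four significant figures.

h_sync ≈ 12610 km

A synchronous orbit has period T, so by Kepler's third law a = (μT²/4π²)^(1/3).
μT²/4π² = 2.360×10¹³ × (8.071×10⁴)² / 39.48 = 3.894×10²¹ m³.
a = 1.573×10⁷ m = 15733 km.
Altitude h = a − R = 15733 − 3127 = 12606 km.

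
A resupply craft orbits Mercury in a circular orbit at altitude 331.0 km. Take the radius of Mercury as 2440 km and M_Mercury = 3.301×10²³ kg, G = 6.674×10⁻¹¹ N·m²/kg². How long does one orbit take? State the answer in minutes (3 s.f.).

μ = GM = 6.674×10⁻¹¹ × 3.301×10²³ = 2.203×10¹³ m³/s².
r = 2440 + 331.0 = 2771.0 km = 2.7710×10⁶ m.
Kepler's third law: T = 2π√(r³/μ) = 2π√((2.771×10⁶)³ / 2.203×10¹³).
r³/μ = 9.658×10⁵ s², so T = 2π × 9.827×10² = 6.175×10³ s.
Converting: 6.175×10³ s ÷ 60.00 = 102.9 minutes.

T ≈ 103 minutes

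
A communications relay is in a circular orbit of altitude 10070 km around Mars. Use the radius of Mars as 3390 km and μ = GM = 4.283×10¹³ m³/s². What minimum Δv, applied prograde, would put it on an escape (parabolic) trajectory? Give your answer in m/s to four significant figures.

r = 3390 + 10070 = 13460 km = 1.3460×10⁷ m.
Circular speed v_c = √(μ/r) = 1784 m/s.
Escape speed v_esc = √(2μ/r) = √2 × v_c = 2523 m/s.
Δv = v_esc − v_c = 738.9 m/s.

Δv ≈ 738.9 m/s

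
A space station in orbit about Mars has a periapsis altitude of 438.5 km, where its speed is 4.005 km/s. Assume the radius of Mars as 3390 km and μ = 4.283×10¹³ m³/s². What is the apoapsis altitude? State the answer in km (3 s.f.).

r_p = 3390 + 438.5 = 3828.5 km = 3.828×10⁶ m.
Specific energy ε = v²/2 − μ/r = -3.167×10⁶ J/kg, so a = −μ/(2ε) = 6.762×10⁶ m.
The apsides satisfy r_p + r_a = 2a, so the apoapsis radius is 2a − r_p = 9.695×10⁶ m = 9694.8 km.
Apoapsis altitude = 9694.8 − 3390 = 6304.8 km.

apoapsis altitude ≈ 6300 km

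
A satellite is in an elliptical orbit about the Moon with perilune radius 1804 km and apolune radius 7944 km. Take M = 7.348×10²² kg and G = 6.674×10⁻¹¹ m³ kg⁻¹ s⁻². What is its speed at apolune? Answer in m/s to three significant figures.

v ≈ 478 m/s

μ = GM = 6.674×10⁻¹¹ × 7.348×10²² = 4.904×10¹² m³/s².
Semi-major axis a = (r_p + r_a)/2 = 4874.0 km = 4.874×10⁶ m.
Vis-viva: v² = μ(2/r − 1/a) = 4.904×10¹² × (2.518×10⁻⁷ − 2.052×10⁻⁷) = 2.285×10⁵ m²/s².
v = 478.0 m/s.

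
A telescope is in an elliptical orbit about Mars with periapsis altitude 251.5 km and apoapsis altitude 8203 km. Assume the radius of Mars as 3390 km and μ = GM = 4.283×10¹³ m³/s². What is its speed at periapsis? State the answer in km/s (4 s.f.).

v ≈ 4.231 km/s

r_p = 3390 + 251.5 = 3641.5 km = 3.6415×10⁶ m.
r_a = 3390 + 8203 = 11593 km = 1.1593×10⁷ m.
Semi-major axis a = (r_p + r_a)/2 = 7617.2 km = 7.617×10⁶ m.
Vis-viva: v² = μ(2/r − 1/a) = 4.283×10¹³ × (5.492×10⁻⁷ − 1.313×10⁻⁷) = 1.790×10⁷ m²/s².
v = 4231 m/s = 4.231 km/s.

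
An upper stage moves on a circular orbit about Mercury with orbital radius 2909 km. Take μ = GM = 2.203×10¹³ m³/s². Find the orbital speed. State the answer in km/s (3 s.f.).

r = 2909 km = 2.909×10⁶ m.
For a circular orbit v = √(μ/r) = √(2.203×10¹³ / 2.909×10⁶) = √(7.573×10⁶) = 2752 m/s.
That is 2.752 km/s.

v ≈ 2.75 km/s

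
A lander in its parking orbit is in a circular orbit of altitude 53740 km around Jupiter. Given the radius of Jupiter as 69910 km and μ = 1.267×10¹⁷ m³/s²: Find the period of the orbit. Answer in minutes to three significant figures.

T ≈ 405 minutes

r = 69910 + 53740 = 123650 km = 1.2365×10⁸ m.
Kepler's third law: T = 2π√(r³/μ) = 2π√((1.236×10⁸)³ / 1.267×10¹⁷).
r³/μ = 1.492×10⁷ s², so T = 2π × 3.863×10³ = 2.427×10⁴ s.
Converting: 2.427×10⁴ s ÷ 60.00 = 404.5 minutes.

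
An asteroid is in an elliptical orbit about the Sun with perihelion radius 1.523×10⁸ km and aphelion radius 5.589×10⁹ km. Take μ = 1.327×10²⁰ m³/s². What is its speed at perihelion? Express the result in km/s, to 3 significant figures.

Semi-major axis a = (r_p + r_a)/2 = 2.8706×10⁹ km = 2.871×10¹² m.
Vis-viva: v² = μ(2/r − 1/a) = 1.327×10²⁰ × (1.313×10⁻¹¹ − 3.484×10⁻¹³) = 1.696×10⁹ m²/s².
v = 41190 m/s = 41.19 km/s.

v ≈ 41.2 km/s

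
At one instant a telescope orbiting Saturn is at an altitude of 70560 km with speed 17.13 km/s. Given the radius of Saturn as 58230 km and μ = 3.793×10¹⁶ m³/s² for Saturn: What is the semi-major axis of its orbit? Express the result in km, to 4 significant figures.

a ≈ 1.283×10⁵ km

r = 58230 + 70560 = 1.2879×10⁵ km = 1.288×10⁸ m.
Specific orbital energy ε = v²/2 − μ/r = (17130)²/2 − 3.793×10¹⁶/1.288×10⁸ = -1.478×10⁸ J/kg.
Since ε = −μ/(2a), a = −μ/(2ε) = 1.283×10⁸ m = 1.2832×10⁵ km.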